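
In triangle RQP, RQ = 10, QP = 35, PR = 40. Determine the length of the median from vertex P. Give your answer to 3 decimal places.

Median from P: ½√(2·QP² + 2·PR² − RQ²) ≈ 37.249.

m_P ≈ 37.249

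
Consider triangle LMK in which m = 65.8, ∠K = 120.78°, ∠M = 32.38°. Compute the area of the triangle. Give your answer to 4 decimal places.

The third angle is ∠L = 180° − ∠M − ∠K = 26.84°.
Law of sines: l = m·sin L/sin M ≈ 55.475.
Law of sines: k = m·sin K/sin M ≈ 105.56.
Area = ½·m·l·sin K ≈ 1568.

area ≈ 1568.0426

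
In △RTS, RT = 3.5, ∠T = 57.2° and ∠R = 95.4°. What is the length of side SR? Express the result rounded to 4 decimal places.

6.3928

The third angle is ∠S = 180° − ∠R − ∠T = 27.40°.
Law of sines: SR = RT·sin T/sin S ≈ 6.3928.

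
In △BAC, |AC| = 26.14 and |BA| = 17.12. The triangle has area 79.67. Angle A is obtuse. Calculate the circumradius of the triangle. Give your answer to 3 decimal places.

From area = ½·|BA|·|AC|·sin A, we get sin A = 2·area/(|BA|·|AC|) ≈ 0.35605.
Taking the obtuse solution, ∠A ≈ 159.14°.
Law of cosines then gives |CB| ≈ 42.577.
Circumradius = |CB|/(2 sin A) ≈ 59.79.

R ≈ 59.790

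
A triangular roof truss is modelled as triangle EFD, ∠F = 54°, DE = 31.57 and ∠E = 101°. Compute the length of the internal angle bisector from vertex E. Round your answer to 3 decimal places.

t_E ≈ 13.781

The third angle is ∠D = 180° − ∠E − ∠F = 25.00°.
Law of sines: FD = DE·sin E/sin F ≈ 38.306.
Law of sines: EF = DE·sin D/sin F ≈ 16.492.
The bisector from E has length 2·DE·EF·cos(∠E/2)/(DE+EF) ≈ 13.781.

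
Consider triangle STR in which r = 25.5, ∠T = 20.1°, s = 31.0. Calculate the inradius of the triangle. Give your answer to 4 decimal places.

By the law of cosines, t² = r² + s² − 2·r·s·cos T = 126.54, so t ≈ 11.249.
Area = ½·r·s·sin T ≈ 135.83.
Semiperimeter p = (31+11.249+25.5)/2 = 33.875.
Inradius = area/p = 135.83/33.875 ≈ 4.0098.

4.0098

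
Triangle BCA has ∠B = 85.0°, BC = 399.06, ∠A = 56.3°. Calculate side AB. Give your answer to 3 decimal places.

299.908

The third angle is ∠C = 180° − ∠A − ∠B = 38.70°.
Law of sines: AB = BC·sin C/sin A ≈ 299.91.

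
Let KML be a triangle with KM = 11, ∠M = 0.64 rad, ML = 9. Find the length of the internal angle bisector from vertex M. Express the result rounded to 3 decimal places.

t_M ≈ 9.397

By the law of cosines, LK² = KM² + ML² − 2·KM·ML·cos M = 43.185, so LK ≈ 6.5715.
The bisector from M has length 2·KM·ML·cos(∠M/2)/(KM+ML) ≈ 9.3974.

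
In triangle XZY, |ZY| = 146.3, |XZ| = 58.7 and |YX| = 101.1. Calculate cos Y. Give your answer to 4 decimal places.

cos Y ≈ 0.9526

By the law of cosines, cos Y = (|ZY|² + |YX|² − |XZ|²) / (2·|ZY|·|YX|) ≈ 0.95258, so ∠Y ≈ 17.71°.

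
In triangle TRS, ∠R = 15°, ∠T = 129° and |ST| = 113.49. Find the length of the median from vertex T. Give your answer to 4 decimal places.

The third angle is ∠S = 180° − ∠T − ∠R = 36.00°.
Law of sines: |RS| = |ST|·sin T/sin R ≈ 340.77.
Law of sines: |TR| = |ST|·sin S/sin R ≈ 257.74.
Median from T: ½√(2·|ST|² + 2·|TR|² − |RS|²) ≈ 103.07.

103.0693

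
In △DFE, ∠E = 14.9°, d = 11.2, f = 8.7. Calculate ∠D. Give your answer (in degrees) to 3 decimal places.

By the law of cosines, e² = d² + f² − 2·d·f·cos E = 12.803, so e ≈ 3.5781.
Law of cosines again: cos D = (f² + e² − d²)/(2·f·e) ≈ -0.59345, so ∠D ≈ 126.40°.

126.402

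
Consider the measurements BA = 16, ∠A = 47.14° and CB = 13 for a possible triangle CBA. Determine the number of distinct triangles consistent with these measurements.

BA·sin A = 16·sin(47.14°) ≈ 11.73.
Since BA sin A < CB < BA (11.73 < 13 < 16), two triangles exist.

2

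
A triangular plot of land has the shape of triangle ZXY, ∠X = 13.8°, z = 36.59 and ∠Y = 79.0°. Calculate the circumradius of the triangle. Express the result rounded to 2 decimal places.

The third angle is ∠Z = 180° − ∠X − ∠Y = 87.20°.
Law of sines: x = z·sin X/sin Z ≈ 8.7384.
Law of sines: y = z·sin Y/sin Z ≈ 35.961.
Circumradius = z/(2 sin Z) ≈ 18.317.

18.32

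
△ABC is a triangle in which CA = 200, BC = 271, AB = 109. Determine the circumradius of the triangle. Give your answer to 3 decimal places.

By the law of cosines, cos A = (CA² + AB² − BC²) / (2·CA·AB) ≈ -0.49450, so ∠A ≈ 119.64°.
Circumradius = BC/(2 sin A) ≈ 155.89.

R ≈ 155.894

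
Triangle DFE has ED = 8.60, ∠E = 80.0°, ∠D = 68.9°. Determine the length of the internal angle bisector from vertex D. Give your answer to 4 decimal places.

9.3037

The third angle is ∠F = 180° − ∠E − ∠D = 31.10°.
Law of sines: FE = ED·sin D/sin F ≈ 15.533.
Law of sines: DF = ED·sin E/sin F ≈ 16.397.
The bisector from D has length 2·ED·DF·cos(∠D/2)/(ED+DF) ≈ 9.3037.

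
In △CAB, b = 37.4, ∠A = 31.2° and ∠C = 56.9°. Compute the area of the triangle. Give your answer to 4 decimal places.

area ≈ 303.6705

The third angle is ∠B = 180° − ∠C − ∠A = 91.90°.
Law of sines: c = b·sin C/sin B ≈ 31.348.
Law of sines: a = b·sin A/sin B ≈ 19.385.
Area = ½·b·c·sin A ≈ 303.67.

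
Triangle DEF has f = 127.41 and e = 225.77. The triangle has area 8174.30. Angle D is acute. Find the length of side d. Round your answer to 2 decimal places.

140.96

From area = ½·e·f·sin D, we get sin D = 2·area/(e·f) ≈ 0.56834.
Taking the acute solution, ∠D ≈ 34.63°.
Law of cosines then gives d ≈ 140.96.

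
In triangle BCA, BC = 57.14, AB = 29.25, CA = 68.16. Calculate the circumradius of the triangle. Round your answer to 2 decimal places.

By the law of cosines, cos B = (AB² + BC² − CA²) / (2·AB·BC) ≈ -0.15713, so ∠B ≈ 99.04°.
Circumradius = CA/(2 sin B) ≈ 34.509.

34.51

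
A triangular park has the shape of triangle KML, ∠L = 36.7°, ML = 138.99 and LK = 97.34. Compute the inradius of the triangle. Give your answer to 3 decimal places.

By the law of cosines, KM² = ML² + LK² − 2·ML·LK·cos L = 7098.4, so KM ≈ 84.252.
Area = ½·ML·LK·sin L ≈ 4042.7.
Semiperimeter s = (138.99+97.34+84.252)/2 = 160.29.
Inradius = area/s = 4042.7/160.29 ≈ 25.221.

r ≈ 25.221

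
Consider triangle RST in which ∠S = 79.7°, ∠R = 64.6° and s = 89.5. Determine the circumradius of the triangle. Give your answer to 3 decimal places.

The third angle is ∠T = 180° − ∠R − ∠S = 35.70°.
Law of sines: r = s·sin R/sin S ≈ 82.173.
Law of sines: t = s·sin T/sin S ≈ 53.082.
Circumradius = s/(2 sin S) ≈ 45.483.

45.483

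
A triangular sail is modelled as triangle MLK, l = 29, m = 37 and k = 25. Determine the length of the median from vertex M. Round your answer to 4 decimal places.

Median from M: ½√(2·l² + 2·k² − m²) ≈ 19.767.

19.7674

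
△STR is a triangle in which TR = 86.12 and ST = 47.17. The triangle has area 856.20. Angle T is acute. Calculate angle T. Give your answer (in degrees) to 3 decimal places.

∠T ≈ 24.932°

From area = ½·ST·TR·sin T, we get sin T = 2·area/(ST·TR) ≈ 0.42154.
Taking the acute solution, ∠T ≈ 24.93°.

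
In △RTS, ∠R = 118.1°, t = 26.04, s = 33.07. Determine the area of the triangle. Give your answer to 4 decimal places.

area ≈ 379.8186

Area = ½·t·s·sin R ≈ 379.82.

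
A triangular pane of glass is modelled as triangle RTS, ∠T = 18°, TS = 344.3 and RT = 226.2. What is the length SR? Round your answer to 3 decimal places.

146.871

By the law of cosines, SR² = RT² + TS² − 2·RT·TS·cos T = 21571, so SR ≈ 146.87.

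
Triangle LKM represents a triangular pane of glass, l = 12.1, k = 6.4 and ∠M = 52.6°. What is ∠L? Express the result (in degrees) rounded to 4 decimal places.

∠L ≈ 95.6398°

By the law of cosines, m² = l² + k² − 2·l·k·cos M = 93.3, so m ≈ 9.6592.
Law of cosines again: cos L = (k² + m² − l²)/(2·k·m) ≈ -0.09827, so ∠L ≈ 95.64°.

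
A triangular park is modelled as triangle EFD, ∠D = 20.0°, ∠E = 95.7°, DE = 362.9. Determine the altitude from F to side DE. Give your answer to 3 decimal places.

h_F ≈ 137.064

The third angle is ∠F = 180° − ∠D − ∠E = 64.30°.
Law of sines: FD = DE·sin E/sin F ≈ 400.75.
Law of sines: EF = DE·sin D/sin F ≈ 137.75.
Area = ½·DE·FD·sin D ≈ 24870.
The altitude from F has length 2·area/DE ≈ 137.06.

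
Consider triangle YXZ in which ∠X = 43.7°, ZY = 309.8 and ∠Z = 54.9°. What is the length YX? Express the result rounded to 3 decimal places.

366.868

The third angle is ∠Y = 180° − ∠X − ∠Z = 81.40°.
Law of sines: YX = ZY·sin Z/sin X ≈ 366.87.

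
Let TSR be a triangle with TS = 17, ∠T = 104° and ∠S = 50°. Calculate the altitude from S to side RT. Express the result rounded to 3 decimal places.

16.495

The third angle is ∠R = 180° − ∠T − ∠S = 26.00°.
Law of sines: SR = TS·sin T/sin R ≈ 37.628.
Law of sines: RT = TS·sin S/sin R ≈ 29.707.
Area = ½·TS·SR·sin S ≈ 245.01.
The altitude from S has length 2·area/RT ≈ 16.495.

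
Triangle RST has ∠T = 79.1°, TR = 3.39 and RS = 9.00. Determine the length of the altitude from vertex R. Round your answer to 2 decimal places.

3.33

Law of sines: sin S = TR·sin T/RS ≈ 0.36987.
Since RS ≥ TR, only the acute value applies: ∠S ≈ 21.71°.
Then ∠R = 180° − ∠T − ∠S ≈ 79.19°.
Law of sines gives ST = RS·sin R/sin T ≈ 9.0028.
Area = ½·RS·TR·sin R ≈ 14.984.
The altitude from R has length 2·area/ST ≈ 3.3288.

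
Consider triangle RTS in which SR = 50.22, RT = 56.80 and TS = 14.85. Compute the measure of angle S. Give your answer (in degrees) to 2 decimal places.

∠S ≈ 108.92°

By the law of cosines, cos S = (TS² + SR² − RT²) / (2·TS·SR) ≈ -0.32428, so ∠S ≈ 108.92°.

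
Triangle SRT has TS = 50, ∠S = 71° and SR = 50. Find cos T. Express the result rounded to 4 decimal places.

By the law of cosines, RT² = TS² + SR² − 2·TS·SR·cos S = 3372.2, so RT ≈ 58.07.
Law of cosines again: cos T = (RT² + TS² − SR²)/(2·RT·TS) ≈ 0.58070, so ∠T ≈ 54.50°.

cos T ≈ 0.5807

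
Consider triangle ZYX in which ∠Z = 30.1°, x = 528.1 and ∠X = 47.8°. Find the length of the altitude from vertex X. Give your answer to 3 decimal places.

349.571

The third angle is ∠Y = 180° − ∠X − ∠Z = 102.10°.
Law of sines: z = x·sin Z/sin X ≈ 357.51.
Law of sines: y = x·sin Y/sin X ≈ 697.04.
Area = ½·x·z·sin Y ≈ 92304.
The altitude from X has length 2·area/x ≈ 349.57.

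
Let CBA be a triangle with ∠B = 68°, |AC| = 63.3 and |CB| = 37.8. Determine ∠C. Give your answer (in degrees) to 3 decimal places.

Law of sines: sin A = |CB|·sin B/|AC| ≈ 0.55367.
Since |AC| ≥ |CB|, only the acute value applies: ∠A ≈ 33.62°.
Then ∠C = 180° − ∠B − ∠A ≈ 78.38°.

78.381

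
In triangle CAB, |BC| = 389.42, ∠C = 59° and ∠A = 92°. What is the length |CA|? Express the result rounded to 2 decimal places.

The third angle is ∠B = 180° − ∠C − ∠A = 29.00°.
Law of sines: |CA| = |BC|·sin B/sin A ≈ 188.91.

188.91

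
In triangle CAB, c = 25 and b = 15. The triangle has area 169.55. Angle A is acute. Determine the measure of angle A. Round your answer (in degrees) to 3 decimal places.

From area = ½·b·c·sin A, we get sin A = 2·area/(b·c) ≈ 0.90427.
Taking the acute solution, ∠A ≈ 64.72°.

64.725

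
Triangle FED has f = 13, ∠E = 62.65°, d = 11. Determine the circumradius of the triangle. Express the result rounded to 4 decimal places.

By the law of cosines, e² = d² + f² − 2·d·f·cos E = 158.6, so e ≈ 12.594.
Area = ½·d·f·sin E ≈ 63.507.
Circumradius = e/(2 sin E) ≈ 7.0894.

R ≈ 7.0894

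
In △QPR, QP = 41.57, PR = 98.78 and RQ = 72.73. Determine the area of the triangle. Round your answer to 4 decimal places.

1347.6162

Semiperimeter s = (98.78 + 72.73 + 41.57)/2 = 106.54.
Heron's formula: area = √(106.54·7.76·33.81·64.97) ≈ 1347.6.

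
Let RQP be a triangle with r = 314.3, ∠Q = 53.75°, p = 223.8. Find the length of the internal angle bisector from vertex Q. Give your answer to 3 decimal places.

By the law of cosines, q² = p² + r² − 2·p·r·cos Q = 65685, so q ≈ 256.29.
The bisector from Q has length 2·p·r·cos(∠Q/2)/(p+r) ≈ 233.2.

233.203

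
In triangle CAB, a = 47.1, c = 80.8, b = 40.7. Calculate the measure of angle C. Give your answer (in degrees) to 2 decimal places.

By the law of cosines, cos C = (a² + b² − c²) / (2·a·b) ≈ -0.69217, so ∠C ≈ 133.80°.

133.80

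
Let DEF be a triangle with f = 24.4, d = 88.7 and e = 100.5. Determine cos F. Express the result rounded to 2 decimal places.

By the law of cosines, cos F = (d² + e² − f²) / (2·d·e) ≈ 0.97442, so ∠F ≈ 12.99°.

0.97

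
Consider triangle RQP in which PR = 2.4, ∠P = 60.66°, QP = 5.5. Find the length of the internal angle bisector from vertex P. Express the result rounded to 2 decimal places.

2.88

By the law of cosines, RQ² = QP² + PR² − 2·QP·PR·cos P = 23.074, so RQ ≈ 4.8036.
The bisector from P has length 2·QP·PR·cos(∠P/2)/(QP+PR) ≈ 2.8844.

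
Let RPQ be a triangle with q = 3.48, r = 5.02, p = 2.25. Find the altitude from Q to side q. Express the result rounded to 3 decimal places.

1.932

Semiperimeter s = (5.02 + 2.25 + 3.48)/2 = 5.375.
Heron's formula: area = √(5.375·0.355·3.125·1.895) ≈ 3.3615.
The altitude from Q has length 2·area/q ≈ 1.9319.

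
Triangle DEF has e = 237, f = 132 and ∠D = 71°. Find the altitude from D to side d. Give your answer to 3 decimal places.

By the law of cosines, d² = e² + f² − 2·e·f·cos D = 53223, so d ≈ 230.7.
Area = ½·e·f·sin D ≈ 14790.
The altitude from D has length 2·area/d ≈ 128.22.

h_D ≈ 128.216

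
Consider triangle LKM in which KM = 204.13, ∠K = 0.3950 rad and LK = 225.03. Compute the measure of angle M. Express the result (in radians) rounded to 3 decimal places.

∠M ≈ 1.612 rad

By the law of cosines, ML² = LK² + KM² − 2·LK·KM·cos K = 7511.2, so ML ≈ 86.667.
Law of cosines again: cos M = (KM² + ML² − LK²)/(2·KM·ML) ≈ -0.04121, so ∠M ≈ 1.6120 rad.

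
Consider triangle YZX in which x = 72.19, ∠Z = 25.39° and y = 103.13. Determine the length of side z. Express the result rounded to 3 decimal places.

By the law of cosines, z² = x² + y² − 2·x·y·cos Z = 2395.5, so z ≈ 48.944.

48.944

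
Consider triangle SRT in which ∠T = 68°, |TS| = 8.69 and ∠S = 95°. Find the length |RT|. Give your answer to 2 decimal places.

29.61

The third angle is ∠R = 180° − ∠T − ∠S = 17.00°.
Law of sines: |RT| = |TS|·sin S/sin R ≈ 29.609.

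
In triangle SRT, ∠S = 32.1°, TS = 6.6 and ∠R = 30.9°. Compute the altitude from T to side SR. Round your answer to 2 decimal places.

3.51

The third angle is ∠T = 180° − ∠S − ∠R = 117.00°.
Law of sines: RT = TS·sin S/sin R ≈ 6.8295.
Law of sines: SR = TS·sin T/sin R ≈ 11.451.
Area = ½·TS·RT·sin T ≈ 20.081.
The altitude from T has length 2·area/SR ≈ 3.5072.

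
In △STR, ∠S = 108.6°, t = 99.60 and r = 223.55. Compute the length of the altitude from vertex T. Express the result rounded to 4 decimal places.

By the law of cosines, s² = t² + r² − 2·t·r·cos S = 74098, so s ≈ 272.21.
Area = ½·t·r·sin S ≈ 10551.
The altitude from T has length 2·area/t ≈ 211.87.

211.8736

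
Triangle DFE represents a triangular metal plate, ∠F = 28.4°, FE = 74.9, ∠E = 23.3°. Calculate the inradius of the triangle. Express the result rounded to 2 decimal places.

r ≈ 8.51

The third angle is ∠D = 180° − ∠F − ∠E = 128.30°.
Law of sines: ED = FE·sin F/sin D ≈ 45.394.
Law of sines: DF = FE·sin E/sin D ≈ 37.751.
Area = ½·FE·ED·sin E ≈ 672.43.
Semiperimeter s = (74.9+45.394+37.751)/2 = 79.023.
Inradius = area/s = 672.43/79.023 ≈ 8.5093.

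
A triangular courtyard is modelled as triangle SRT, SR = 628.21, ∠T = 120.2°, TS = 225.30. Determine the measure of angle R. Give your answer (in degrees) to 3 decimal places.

∠R ≈ 18.057°

Law of sines: sin R = TS·sin T/SR ≈ 0.30996.
Since SR ≥ TS, only the acute value applies: ∠R ≈ 18.06°.
Then ∠S = 180° − ∠T − ∠R ≈ 41.74°.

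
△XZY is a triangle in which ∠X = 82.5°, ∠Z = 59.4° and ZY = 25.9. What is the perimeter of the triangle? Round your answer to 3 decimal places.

perimeter ≈ 64.505

The third angle is ∠Y = 180° − ∠X − ∠Z = 38.10°.
Law of sines: YX = ZY·sin Z/sin X ≈ 22.486.
Law of sines: XZ = ZY·sin Y/sin X ≈ 16.119.
Semiperimeter s = (25.9+22.486+16.119)/2 = 32.252.
Perimeter = 25.9 + 22.486 + 16.119 = 64.505.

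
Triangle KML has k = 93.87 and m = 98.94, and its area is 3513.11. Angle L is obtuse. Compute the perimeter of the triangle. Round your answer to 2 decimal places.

perimeter ≈ 368.16

From area = ½·k·m·sin L, we get sin L = 2·area/(k·m) ≈ 0.75652.
Taking the obtuse solution, ∠L ≈ 130.84°.
Law of cosines then gives l ≈ 175.35.
Perimeter = 93.87 + 98.94 + 175.35 = 368.16.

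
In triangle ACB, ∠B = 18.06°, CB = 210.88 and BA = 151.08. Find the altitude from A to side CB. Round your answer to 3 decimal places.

46.837

By the law of cosines, AC² = CB² + BA² − 2·CB·BA·cos B = 6715.3, so AC ≈ 81.947.
Area = ½·CB·BA·sin B ≈ 4938.5.
The altitude from A has length 2·area/CB ≈ 46.837.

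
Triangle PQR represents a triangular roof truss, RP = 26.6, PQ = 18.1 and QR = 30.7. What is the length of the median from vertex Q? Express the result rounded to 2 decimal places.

Median from Q: ½√(2·PQ² + 2·QR² − RP²) ≈ 21.405.

21.40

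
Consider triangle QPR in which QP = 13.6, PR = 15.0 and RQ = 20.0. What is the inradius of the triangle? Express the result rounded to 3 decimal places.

Semiperimeter s = (15 + 20 + 13.6)/2 = 24.3.
Heron's formula: area = √(24.3·9.3·4.3·10.7) ≈ 101.97.
Inradius = area/s = 101.97/24.3 ≈ 4.1963.

r ≈ 4.196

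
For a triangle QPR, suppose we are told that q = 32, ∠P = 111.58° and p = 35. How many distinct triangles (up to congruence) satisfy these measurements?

q·sin P = 32·sin(111.58°) ≈ 29.76.
Since ∠P is not acute, a triangle exists only if p > q; here p > q, so there is exactly one triangle.

1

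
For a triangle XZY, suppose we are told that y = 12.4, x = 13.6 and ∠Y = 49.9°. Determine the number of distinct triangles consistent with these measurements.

x·sin Y = 13.6·sin(49.9°) ≈ 10.4.
Since x sin Y < y < x (10.4 < 12.4 < 13.6), two triangles exist.

2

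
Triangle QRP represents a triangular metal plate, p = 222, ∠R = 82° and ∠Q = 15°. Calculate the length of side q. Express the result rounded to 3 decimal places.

The third angle is ∠P = 180° − ∠Q − ∠R = 83.00°.
Law of sines: q = p·sin Q/sin P ≈ 57.889.

57.889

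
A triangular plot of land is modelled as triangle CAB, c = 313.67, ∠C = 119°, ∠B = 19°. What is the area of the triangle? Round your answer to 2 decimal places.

The third angle is ∠A = 180° − ∠B − ∠C = 42.00°.
Law of sines: a = c·sin A/sin C ≈ 239.97.
Law of sines: b = c·sin B/sin C ≈ 116.76.
Area = ½·c·a·sin B ≈ 12253.

area ≈ 12253.20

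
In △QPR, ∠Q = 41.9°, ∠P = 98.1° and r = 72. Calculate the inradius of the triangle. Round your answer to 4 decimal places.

20.6917

The third angle is ∠R = 180° − ∠Q − ∠P = 40.00°.
Law of sines: q = r·sin Q/sin R ≈ 74.805.
Law of sines: p = r·sin P/sin R ≈ 110.89.
Area = ½·r·q·sin P ≈ 2666.1.
Semiperimeter s = (74.805+110.89+72)/2 = 128.85.
Inradius = area/s = 2666.1/128.85 ≈ 20.692.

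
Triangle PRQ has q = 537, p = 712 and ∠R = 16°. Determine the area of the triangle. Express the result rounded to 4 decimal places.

area ≈ 52694.1446

Area = ½·q·p·sin R ≈ 52694.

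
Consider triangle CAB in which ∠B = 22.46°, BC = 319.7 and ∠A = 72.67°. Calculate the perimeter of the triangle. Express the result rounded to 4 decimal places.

The third angle is ∠C = 180° − ∠A − ∠B = 84.87°.
Law of sines: AB = BC·sin C/sin A ≈ 333.56.
Law of sines: CA = BC·sin B/sin A ≈ 127.95.
Semiperimeter s = (333.56+319.7+127.95)/2 = 390.6.
Perimeter = 333.56 + 319.7 + 127.95 = 781.21.

perimeter ≈ 781.2072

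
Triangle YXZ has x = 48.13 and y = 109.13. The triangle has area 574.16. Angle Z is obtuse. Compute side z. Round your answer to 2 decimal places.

156.45

From area = ½·y·x·sin Z, we get sin Z = 2·area/(y·x) ≈ 0.21863.
Taking the obtuse solution, ∠Z ≈ 167.37°.
Law of cosines then gives z ≈ 156.45.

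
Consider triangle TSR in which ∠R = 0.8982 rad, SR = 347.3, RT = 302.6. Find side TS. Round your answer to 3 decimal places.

285.016

By the law of cosines, TS² = SR² + RT² − 2·SR·RT·cos R = 81234, so TS ≈ 285.02.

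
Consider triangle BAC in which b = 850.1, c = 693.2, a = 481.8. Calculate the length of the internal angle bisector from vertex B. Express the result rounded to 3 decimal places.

By the law of cosines, cos B = (a² + c² − b²) / (2·a·c) ≈ -0.01499, so ∠B ≈ 90.86°.
The bisector from B has length 2·a·c·cos(∠B/2)/(a+c) ≈ 398.95.

398.954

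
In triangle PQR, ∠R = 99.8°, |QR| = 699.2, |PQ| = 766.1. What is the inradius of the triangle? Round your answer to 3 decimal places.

Law of sines: sin P = |QR|·sin R/|PQ| ≈ 0.89936.
Since |PQ| ≥ |QR|, only the acute value applies: ∠P ≈ 64.07°.
Then ∠Q = 180° − ∠R − ∠P ≈ 16.13°.
Law of sines gives |RP| = |PQ|·sin Q/sin R ≈ 215.94.
Area = ½·|PQ|·|QR|·sin Q ≈ 74391.
Semiperimeter s = (699.2+215.94+766.1)/2 = 840.62.
Inradius = area/s = 74391/840.62 ≈ 88.496.

r ≈ 88.496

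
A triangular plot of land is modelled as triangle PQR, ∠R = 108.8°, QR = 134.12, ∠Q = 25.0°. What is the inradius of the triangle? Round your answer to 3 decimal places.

r ≈ 25.661

The third angle is ∠P = 180° − ∠Q − ∠R = 46.20°.
Law of sines: RP = QR·sin Q/sin P ≈ 78.532.
Law of sines: PQ = QR·sin R/sin P ≈ 175.91.
Area = ½·QR·RP·sin R ≈ 4985.4.
Semiperimeter s = (134.12+78.532+175.91)/2 = 194.28.
Inradius = area/s = 4985.4/194.28 ≈ 25.661.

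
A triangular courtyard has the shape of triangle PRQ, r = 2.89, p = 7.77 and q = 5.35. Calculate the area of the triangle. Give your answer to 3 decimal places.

Semiperimeter s = (7.77 + 2.89 + 5.35)/2 = 8.005.
Heron's formula: area = √(8.005·0.235·5.115·2.655) ≈ 5.0544.

area ≈ 5.054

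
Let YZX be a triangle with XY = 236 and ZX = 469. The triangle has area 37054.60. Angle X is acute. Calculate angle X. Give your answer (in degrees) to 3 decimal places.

From area = ½·ZX·XY·sin X, we get sin X = 2·area/(ZX·XY) ≈ 0.66956.
Taking the acute solution, ∠X ≈ 42.03°.

∠X ≈ 42.033°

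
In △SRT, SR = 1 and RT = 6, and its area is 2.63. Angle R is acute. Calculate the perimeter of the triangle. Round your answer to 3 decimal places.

12.588

From area = ½·SR·RT·sin R, we get sin R = 2·area/(SR·RT) ≈ 0.87667.
Taking the acute solution, ∠R ≈ 61.24°.
Law of cosines then gives TS ≈ 5.5881.
Perimeter = 6 + 5.5881 + 1 = 12.588.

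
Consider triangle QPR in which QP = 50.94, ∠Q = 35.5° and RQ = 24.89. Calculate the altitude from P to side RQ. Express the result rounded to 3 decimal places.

By the law of cosines, PR² = RQ² + QP² − 2·RQ·QP·cos Q = 1150, so PR ≈ 33.911.
Area = ½·RQ·QP·sin Q ≈ 368.14.
The altitude from P has length 2·area/RQ ≈ 29.581.

h_P ≈ 29.581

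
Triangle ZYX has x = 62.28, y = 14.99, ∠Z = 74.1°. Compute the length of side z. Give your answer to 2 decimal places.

59.93

By the law of cosines, z² = y² + x² − 2·y·x·cos Z = 3592, so z ≈ 59.933.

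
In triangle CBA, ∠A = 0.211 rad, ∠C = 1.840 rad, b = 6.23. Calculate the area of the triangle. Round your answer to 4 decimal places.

The third angle is ∠B = π − ∠A − ∠C = 1.091 rad.
Law of sines: c = b·sin C/sin B ≈ 6.7715.
Law of sines: a = b·sin A/sin B ≈ 1.4712.
Area = ½·b·c·sin A ≈ 4.4177.

4.4177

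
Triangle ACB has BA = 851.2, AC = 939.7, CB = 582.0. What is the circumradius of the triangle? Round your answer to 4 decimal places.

R ≈ 477.8218

By the law of cosines, cos A = (BA² + AC² − CB²) / (2·BA·AC) ≈ 0.79316, so ∠A ≈ 37.52°.
Circumradius = CB/(2 sin A) ≈ 477.82.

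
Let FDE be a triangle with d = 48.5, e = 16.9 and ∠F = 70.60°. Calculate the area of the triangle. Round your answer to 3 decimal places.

Area = ½·d·e·sin F ≈ 386.56.

area ≈ 386.556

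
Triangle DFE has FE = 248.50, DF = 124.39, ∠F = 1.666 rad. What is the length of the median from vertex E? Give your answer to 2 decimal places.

m_E ≈ 261.84

By the law of cosines, ED² = DF² + FE² − 2·DF·FE·cos F = 83102, so ED ≈ 288.27.
Median from E: ½√(2·FE² + 2·ED² − DF²) ≈ 261.84.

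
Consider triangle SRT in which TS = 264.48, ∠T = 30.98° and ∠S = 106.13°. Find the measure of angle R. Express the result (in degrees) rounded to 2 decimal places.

The third angle is ∠R = 180° − ∠T − ∠S = 42.89°.

42.89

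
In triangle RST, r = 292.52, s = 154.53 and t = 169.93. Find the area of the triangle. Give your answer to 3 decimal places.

Semiperimeter p = (292.52 + 154.53 + 169.93)/2 = 308.49.
Heron's formula: area = √(308.49·15.97·153.96·138.56) ≈ 10252.

10251.700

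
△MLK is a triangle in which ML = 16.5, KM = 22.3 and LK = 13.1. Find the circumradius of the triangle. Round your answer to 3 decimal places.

By the law of cosines, cos M = (KM² + ML² − LK²) / (2·KM·ML) ≈ 0.81252, so ∠M ≈ 35.66°.
Circumradius = LK/(2 sin M) ≈ 11.236.

11.236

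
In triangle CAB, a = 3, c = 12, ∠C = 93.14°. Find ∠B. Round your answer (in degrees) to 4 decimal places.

72.4047

Law of sines: sin A = a·sin C/c ≈ 0.24962.
Since c ≥ a, only the acute value applies: ∠A ≈ 14.46°.
Then ∠B = 180° − ∠C − ∠A ≈ 72.40°.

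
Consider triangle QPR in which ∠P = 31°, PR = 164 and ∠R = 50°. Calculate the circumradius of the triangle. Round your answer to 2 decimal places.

83.02

The third angle is ∠Q = 180° − ∠P − ∠R = 99.00°.
Law of sines: RQ = PR·sin P/sin Q ≈ 85.519.
Law of sines: QP = PR·sin R/sin Q ≈ 127.2.
Circumradius = PR/(2 sin Q) ≈ 83.022.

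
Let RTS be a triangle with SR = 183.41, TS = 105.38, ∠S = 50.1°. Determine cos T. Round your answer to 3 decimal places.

-0.087

By the law of cosines, RT² = TS² + SR² − 2·TS·SR·cos S = 19949, so RT ≈ 141.24.
Law of cosines again: cos T = (RT² + TS² − SR²)/(2·RT·TS) ≈ -0.08686, so ∠T ≈ 94.98°.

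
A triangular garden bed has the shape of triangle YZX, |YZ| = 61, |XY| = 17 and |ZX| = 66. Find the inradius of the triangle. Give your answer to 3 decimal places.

Semiperimeter s = (66 + 17 + 61)/2 = 72.
Heron's formula: area = √(72·6·55·11) ≈ 511.23.
Inradius = area/s = 511.23/72 ≈ 7.1005.

7.100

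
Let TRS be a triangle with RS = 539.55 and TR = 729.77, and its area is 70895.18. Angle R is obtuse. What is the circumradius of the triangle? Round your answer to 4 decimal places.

1733.2944

From area = ½·TR·RS·sin R, we get sin R = 2·area/(TR·RS) ≈ 0.36010.
Taking the obtuse solution, ∠R ≈ 2.773 rad.
Law of cosines then gives ST ≈ 1248.3.
Circumradius = ST/(2 sin R) ≈ 1733.3.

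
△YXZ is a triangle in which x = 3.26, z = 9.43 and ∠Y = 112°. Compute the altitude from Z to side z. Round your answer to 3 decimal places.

By the law of cosines, y² = x² + z² − 2·x·z·cos Y = 122.58, so y ≈ 11.072.
Area = ½·x·z·sin Y ≈ 14.252.
The altitude from Z has length 2·area/z ≈ 3.0226.

h_Z ≈ 3.023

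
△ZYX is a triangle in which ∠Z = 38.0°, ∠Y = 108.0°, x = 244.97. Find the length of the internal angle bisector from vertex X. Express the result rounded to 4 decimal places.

The third angle is ∠X = 180° − ∠Z − ∠Y = 34.00°.
Law of sines: z = x·sin Z/sin X ≈ 269.71.
Law of sines: y = x·sin Y/sin X ≈ 416.64.
The bisector from X has length 2·z·y·cos(∠X/2)/(z+y) ≈ 313.14.

t_X ≈ 313.1375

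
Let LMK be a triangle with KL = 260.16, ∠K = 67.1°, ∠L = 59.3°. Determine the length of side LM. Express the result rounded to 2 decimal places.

297.75

The third angle is ∠M = 180° − ∠K − ∠L = 53.60°.
Law of sines: LM = KL·sin K/sin M ≈ 297.75.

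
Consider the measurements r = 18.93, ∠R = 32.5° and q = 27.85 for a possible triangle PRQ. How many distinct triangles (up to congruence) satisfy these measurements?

2

q·sin R = 27.85·sin(32.5°) ≈ 14.96.
Since q sin R < r < q (14.96 < 18.93 < 27.85), two triangles exist.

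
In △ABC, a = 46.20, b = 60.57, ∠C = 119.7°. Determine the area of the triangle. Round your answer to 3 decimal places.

Area = ½·a·b·sin C ≈ 1215.4.

1215.361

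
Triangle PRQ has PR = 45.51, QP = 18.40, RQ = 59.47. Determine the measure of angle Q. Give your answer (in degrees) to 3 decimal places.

By the law of cosines, cos Q = (RQ² + QP² − PR²) / (2·RQ·QP) ≈ 0.82435, so ∠Q ≈ 34.48°.

34.478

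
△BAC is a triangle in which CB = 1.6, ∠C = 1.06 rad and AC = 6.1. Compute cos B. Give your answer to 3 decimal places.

-0.251

By the law of cosines, BA² = AC² + CB² − 2·AC·CB·cos C = 30.227, so BA ≈ 5.4979.
Law of cosines again: cos B = (CB² + BA² − AC²)/(2·CB·BA) ≈ -0.25139, so ∠B ≈ 1.825 rad.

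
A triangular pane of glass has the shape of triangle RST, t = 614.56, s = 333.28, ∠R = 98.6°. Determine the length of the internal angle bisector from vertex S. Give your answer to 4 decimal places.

By the law of cosines, r² = s² + t² − 2·s·t·cos R = 5.5002e+05, so r ≈ 741.63.
Law of cosines again: cos S = (t² + r² − s²)/(2·t·r) ≈ 0.89586, so ∠S ≈ 26.38°.
The bisector from S has length 2·t·r·cos(∠S/2)/(t+r) ≈ 654.41.

654.4090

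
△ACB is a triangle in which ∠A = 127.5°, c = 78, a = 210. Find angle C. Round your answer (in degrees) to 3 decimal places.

17.138

Law of sines: sin C = c·sin A/a ≈ 0.29467.
Since a ≥ c, only the acute value applies: ∠C ≈ 17.14°.
Then ∠B = 180° − ∠A − ∠C ≈ 35.36°.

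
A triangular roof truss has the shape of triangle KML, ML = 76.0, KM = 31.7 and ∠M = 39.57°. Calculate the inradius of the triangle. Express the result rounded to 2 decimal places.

By the law of cosines, LK² = KM² + ML² − 2·KM·ML·cos M = 3066.6, so LK ≈ 55.377.
Area = ½·KM·ML·sin M ≈ 767.35.
Semiperimeter s = (76+55.377+31.7)/2 = 81.539.
Inradius = area/s = 767.35/81.539 ≈ 9.4109.

9.41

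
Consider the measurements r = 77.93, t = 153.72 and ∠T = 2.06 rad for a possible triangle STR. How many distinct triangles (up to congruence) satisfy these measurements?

1

r·sin T = 77.93·sin(2.06 rad) ≈ 68.79.
Since ∠T is not acute, a triangle exists only if t > r; here t > r, so there is exactly one triangle.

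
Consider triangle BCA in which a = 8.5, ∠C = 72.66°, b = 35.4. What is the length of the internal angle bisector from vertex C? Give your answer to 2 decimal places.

By the law of cosines, c² = a² + b² − 2·a·b·cos C = 1146, so c ≈ 33.853.
The bisector from C has length 2·a·b·cos(∠C/2)/(a+b) ≈ 11.044.

t_C ≈ 11.04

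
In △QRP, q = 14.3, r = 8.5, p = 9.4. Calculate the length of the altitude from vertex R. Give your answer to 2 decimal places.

Semiperimeter s = (14.3 + 8.5 + 9.4)/2 = 16.1.
Heron's formula: area = √(16.1·1.8·7.6·6.7) ≈ 38.414.
The altitude from R has length 2·area/r ≈ 9.0387.

9.04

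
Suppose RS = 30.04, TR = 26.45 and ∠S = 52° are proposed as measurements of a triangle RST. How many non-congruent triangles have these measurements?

RS·sin S = 30.04·sin(52°) ≈ 23.67.
Since RS sin S < TR < RS (23.67 < 26.45 < 30.04), two triangles exist.

2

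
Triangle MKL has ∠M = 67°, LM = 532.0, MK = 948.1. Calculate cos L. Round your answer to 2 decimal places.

By the law of cosines, KL² = LM² + MK² − 2·LM·MK·cos M = 7.8776e+05, so KL ≈ 887.56.
Law of cosines again: cos L = (KL² + LM² − MK²)/(2·KL·LM) ≈ 0.18201, so ∠L ≈ 79.51°.

cos L ≈ 0.18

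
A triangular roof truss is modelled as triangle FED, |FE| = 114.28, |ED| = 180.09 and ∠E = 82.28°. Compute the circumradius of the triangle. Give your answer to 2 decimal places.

By the law of cosines, |DF|² = |FE|² + |ED|² − 2·|FE|·|ED|·cos E = 39963, so |DF| ≈ 199.91.
Area = ½·|FE|·|ED|·sin E ≈ 10197.
Circumradius = |DF|/(2 sin E) ≈ 100.87.

100.87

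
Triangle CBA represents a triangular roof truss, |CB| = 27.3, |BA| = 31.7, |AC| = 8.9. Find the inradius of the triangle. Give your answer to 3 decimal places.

3.323

Semiperimeter s = (31.7 + 8.9 + 27.3)/2 = 33.95.
Heron's formula: area = √(33.95·2.25·25.05·6.65) ≈ 112.8.
Inradius = area/s = 112.8/33.95 ≈ 3.3227.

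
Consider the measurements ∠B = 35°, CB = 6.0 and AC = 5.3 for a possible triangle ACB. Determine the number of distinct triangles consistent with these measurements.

2

CB·sin B = 6.0·sin(35°) ≈ 3.441.
Since CB sin B < AC < CB (3.441 < 5.3 < 6.0), two triangles exist.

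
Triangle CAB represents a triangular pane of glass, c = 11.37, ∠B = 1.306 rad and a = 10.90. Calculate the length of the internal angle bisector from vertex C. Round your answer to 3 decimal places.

By the law of cosines, b² = c² + a² − 2·c·a·cos B = 183.22, so b ≈ 13.536.
Law of cosines again: cos C = (a² + b² − c²)/(2·a·b) ≈ 0.58544, so ∠C ≈ 0.945 rad.
The bisector from C has length 2·a·b·cos(∠C/2)/(a+b) ≈ 10.752.

10.752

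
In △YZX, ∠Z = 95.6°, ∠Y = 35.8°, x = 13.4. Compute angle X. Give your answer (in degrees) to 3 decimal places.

48.600

The third angle is ∠X = 180° − ∠Y − ∠Z = 48.60°.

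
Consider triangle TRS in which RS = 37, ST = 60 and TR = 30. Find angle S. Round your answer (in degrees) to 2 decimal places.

By the law of cosines, cos S = (RS² + ST² − TR²) / (2·RS·ST) ≈ 0.91644, so ∠S ≈ 23.59°.

∠S ≈ 23.59°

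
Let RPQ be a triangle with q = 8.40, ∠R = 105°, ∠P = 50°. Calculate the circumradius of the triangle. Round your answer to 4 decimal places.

9.9380

The third angle is ∠Q = 180° − ∠R − ∠P = 25.00°.
Law of sines: r = q·sin R/sin Q ≈ 19.199.
Law of sines: p = q·sin P/sin Q ≈ 15.226.
Circumradius = q/(2 sin Q) ≈ 9.938.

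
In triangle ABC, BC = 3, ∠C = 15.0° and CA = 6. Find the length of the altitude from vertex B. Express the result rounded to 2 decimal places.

By the law of cosines, AB² = BC² + CA² − 2·BC·CA·cos C = 10.227, so AB ≈ 3.1979.
Area = ½·BC·CA·sin C ≈ 2.3294.
The altitude from B has length 2·area/CA ≈ 0.77646.

0.78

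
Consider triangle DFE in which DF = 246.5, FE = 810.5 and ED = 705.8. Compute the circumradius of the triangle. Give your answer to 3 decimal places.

By the law of cosines, cos D = (ED² + DF² − FE²) / (2·ED·DF) ≈ -0.28163, so ∠D ≈ 106.36°.
Circumradius = FE/(2 sin D) ≈ 422.34.

R ≈ 422.345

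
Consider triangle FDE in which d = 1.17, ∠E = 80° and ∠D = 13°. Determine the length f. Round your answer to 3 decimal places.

The third angle is ∠F = 180° − ∠D − ∠E = 87.00°.
Law of sines: f = d·sin F/sin D ≈ 5.194.

5.194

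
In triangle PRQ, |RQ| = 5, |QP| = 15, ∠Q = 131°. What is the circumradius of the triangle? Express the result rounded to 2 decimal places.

12.37

By the law of cosines, |PR|² = |RQ|² + |QP|² − 2·|RQ|·|QP|·cos Q = 348.41, so |PR| ≈ 18.666.
Area = ½·|RQ|·|QP|·sin Q ≈ 28.302.
Circumradius = |PR|/(2 sin Q) ≈ 12.366.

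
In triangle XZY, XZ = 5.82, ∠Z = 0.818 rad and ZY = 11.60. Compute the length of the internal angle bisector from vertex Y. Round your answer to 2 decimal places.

9.64

By the law of cosines, YX² = XZ² + ZY² − 2·XZ·ZY·cos Z = 76.119, so YX ≈ 8.7246.
Law of cosines again: cos Y = (ZY² + YX² − XZ²)/(2·ZY·YX) ≈ 0.87350, so ∠Y ≈ 0.508 rad.
The bisector from Y has length 2·ZY·YX·cos(∠Y/2)/(ZY+YX) ≈ 9.6388.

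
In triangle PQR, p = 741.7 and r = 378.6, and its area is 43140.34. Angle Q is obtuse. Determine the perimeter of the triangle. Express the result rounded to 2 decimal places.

perimeter ≈ 2228.41

From area = ½·r·p·sin Q, we get sin Q = 2·area/(r·p) ≈ 0.30726.
Taking the obtuse solution, ∠Q ≈ 162.11°.
Law of cosines then gives q ≈ 1108.1.
Perimeter = 741.7 + 1108.1 + 378.6 = 2228.4.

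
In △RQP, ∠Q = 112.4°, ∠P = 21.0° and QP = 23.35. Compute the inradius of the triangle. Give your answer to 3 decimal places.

r ≈ 3.850

The third angle is ∠R = 180° − ∠Q − ∠P = 46.60°.
Law of sines: PR = QP·sin Q/sin R ≈ 29.712.
Law of sines: RQ = QP·sin P/sin R ≈ 11.517.
Area = ½·QP·PR·sin P ≈ 124.31.
Semiperimeter s = (23.35+29.712+11.517)/2 = 32.29.
Inradius = area/s = 124.31/32.29 ≈ 3.85.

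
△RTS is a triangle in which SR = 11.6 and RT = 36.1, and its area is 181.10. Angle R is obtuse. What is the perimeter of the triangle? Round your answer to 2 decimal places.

perimeter ≈ 90.81

From area = ½·SR·RT·sin R, we get sin R = 2·area/(SR·RT) ≈ 0.86493.
Taking the obtuse solution, ∠R ≈ 120.12°.
Law of cosines then gives TS ≈ 43.106.
Perimeter = 43.106 + 11.6 + 36.1 = 90.806.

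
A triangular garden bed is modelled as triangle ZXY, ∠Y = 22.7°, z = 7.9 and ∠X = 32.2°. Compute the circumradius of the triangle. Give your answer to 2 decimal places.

R ≈ 4.83

The third angle is ∠Z = 180° − ∠X − ∠Y = 125.10°.
Law of sines: x = z·sin X/sin Z ≈ 5.1454.
Law of sines: y = z·sin Y/sin Z ≈ 3.7263.
Circumradius = z/(2 sin Z) ≈ 4.828.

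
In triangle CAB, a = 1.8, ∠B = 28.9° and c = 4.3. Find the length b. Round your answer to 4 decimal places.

2.8597

By the law of cosines, b² = c² + a² − 2·c·a·cos B = 8.1778, so b ≈ 2.8597.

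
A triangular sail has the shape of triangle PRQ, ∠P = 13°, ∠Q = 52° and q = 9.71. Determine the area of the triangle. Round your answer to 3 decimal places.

The third angle is ∠R = 180° − ∠Q − ∠P = 115.00°.
Law of sines: p = q·sin P/sin Q ≈ 2.7719.
Law of sines: r = q·sin R/sin Q ≈ 11.168.
Area = ½·q·p·sin R ≈ 12.197.

12.197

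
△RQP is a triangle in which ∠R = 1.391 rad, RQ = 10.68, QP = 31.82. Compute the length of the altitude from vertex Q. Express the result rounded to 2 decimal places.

h_Q ≈ 10.51

Law of sines: sin P = RQ·sin R/QP ≈ 0.33023.
Since QP ≥ RQ, only the acute value applies: ∠P ≈ 0.337 rad.
Then ∠Q = π − ∠R − ∠P ≈ 1.414 rad.
Law of sines gives PR = QP·sin Q/sin R ≈ 31.945.
Area = ½·QP·RQ·sin Q ≈ 167.84.
The altitude from Q has length 2·area/PR ≈ 10.508.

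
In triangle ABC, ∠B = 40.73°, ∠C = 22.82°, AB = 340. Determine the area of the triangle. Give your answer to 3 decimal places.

87063.377

The third angle is ∠A = 180° − ∠B − ∠C = 116.45°.
Law of sines: BC = AB·sin A/sin C ≈ 784.89.
Law of sines: CA = AB·sin B/sin C ≈ 572.01.
Area = ½·AB·BC·sin B ≈ 87063.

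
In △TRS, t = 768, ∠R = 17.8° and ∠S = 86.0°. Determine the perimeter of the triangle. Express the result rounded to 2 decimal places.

The third angle is ∠T = 180° − ∠R − ∠S = 76.20°.
Law of sines: r = t·sin R/sin T ≈ 241.75.
Law of sines: s = t·sin S/sin T ≈ 788.9.
Semiperimeter p = (768+241.75+788.9)/2 = 899.33.
Perimeter = 768 + 241.75 + 788.9 = 1798.7.

1798.65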